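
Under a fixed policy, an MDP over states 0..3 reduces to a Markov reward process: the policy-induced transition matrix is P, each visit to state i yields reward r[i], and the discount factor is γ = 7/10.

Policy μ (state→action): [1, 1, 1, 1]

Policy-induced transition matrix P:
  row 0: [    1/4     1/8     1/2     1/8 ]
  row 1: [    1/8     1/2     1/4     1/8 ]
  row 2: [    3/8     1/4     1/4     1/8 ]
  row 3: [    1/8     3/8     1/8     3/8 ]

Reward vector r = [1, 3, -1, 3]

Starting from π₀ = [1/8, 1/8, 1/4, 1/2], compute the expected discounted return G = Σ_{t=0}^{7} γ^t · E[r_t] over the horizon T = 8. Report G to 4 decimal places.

t=0: π = [0.1250, 0.1250, 0.2500, 0.5000], E[r] = 1.7500, γ^t·E[r] = 1.750000, running G = 1.750000
t=1: π = [0.2031, 0.3281, 0.2188, 0.2500], E[r] = 1.7188, γ^t·E[r] = 1.203125, running G = 2.953125
t=2: π = [0.2051, 0.3379, 0.2695, 0.1875], E[r] = 1.5117, γ^t·E[r] = 0.740742, running G = 3.693867
t=3: π = [0.2180, 0.3323, 0.2778, 0.1719], E[r] = 1.4526, γ^t·E[r] = 0.498254, running G = 4.192122
t=4: π = [0.2217, 0.3273, 0.2830, 0.1680], E[r] = 1.4245, γ^t·E[r] = 0.342022, running G = 4.534144
t=5: π = [0.2235, 0.3251, 0.2844, 0.1670], E[r] = 1.4153, γ^t·E[r] = 0.237876, running G = 4.772020
t=6: π = [0.2240, 0.3242, 0.2850, 0.1667], E[r] = 1.4119, γ^t·E[r] = 0.166114, running G = 4.938133
t=7: π = [0.2243, 0.3239, 0.2852, 0.1667], E[r] = 1.4108, γ^t·E[r] = 0.116188, running G = 5.054321

G = 5.0543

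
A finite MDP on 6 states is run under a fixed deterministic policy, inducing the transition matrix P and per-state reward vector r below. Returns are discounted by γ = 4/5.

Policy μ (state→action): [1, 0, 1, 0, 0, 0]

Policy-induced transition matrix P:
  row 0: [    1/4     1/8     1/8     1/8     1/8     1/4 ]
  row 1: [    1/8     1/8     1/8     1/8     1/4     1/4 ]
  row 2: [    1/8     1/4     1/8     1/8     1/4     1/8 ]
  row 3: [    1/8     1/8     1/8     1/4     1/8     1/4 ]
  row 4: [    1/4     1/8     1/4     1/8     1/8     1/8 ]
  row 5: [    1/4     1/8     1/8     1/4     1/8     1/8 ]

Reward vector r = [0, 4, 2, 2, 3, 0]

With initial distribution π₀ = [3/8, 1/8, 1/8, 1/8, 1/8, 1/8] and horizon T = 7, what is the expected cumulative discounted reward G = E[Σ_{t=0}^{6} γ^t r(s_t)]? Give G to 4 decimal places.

t=0: π = [0.3750, 0.1250, 0.1250, 0.1250, 0.1250, 0.1250], E[r] = 1.3750, γ^t·E[r] = 1.375000, running G = 1.375000
t=1: π = [0.2031, 0.1406, 0.1406, 0.1563, 0.1563, 0.2031], E[r] = 1.6250, γ^t·E[r] = 1.300000, running G = 2.675000
t=2: π = [0.1953, 0.1426, 0.1445, 0.1699, 0.1602, 0.1875], E[r] = 1.6797, γ^t·E[r] = 1.075000, running G = 3.750000
t=3: π = [0.1929, 0.1431, 0.1450, 0.1697, 0.1609, 0.1885], E[r] = 1.6843, γ^t·E[r] = 0.862375, running G = 4.612375
t=4: π = [0.1928, 0.1431, 0.1451, 0.1698, 0.1610, 0.1882], E[r] = 1.6853, γ^t·E[r] = 0.690300, running G = 5.302675
t=5: π = [0.1927, 0.1431, 0.1451, 0.1697, 0.1610, 0.1882], E[r] = 1.6854, γ^t·E[r] = 0.552269, running G = 5.854944
t=6: π = [0.1927, 0.1431, 0.1451, 0.1697, 0.1610, 0.1882], E[r] = 1.6854, γ^t·E[r] = 0.441820, running G = 6.296764

G = 6.2968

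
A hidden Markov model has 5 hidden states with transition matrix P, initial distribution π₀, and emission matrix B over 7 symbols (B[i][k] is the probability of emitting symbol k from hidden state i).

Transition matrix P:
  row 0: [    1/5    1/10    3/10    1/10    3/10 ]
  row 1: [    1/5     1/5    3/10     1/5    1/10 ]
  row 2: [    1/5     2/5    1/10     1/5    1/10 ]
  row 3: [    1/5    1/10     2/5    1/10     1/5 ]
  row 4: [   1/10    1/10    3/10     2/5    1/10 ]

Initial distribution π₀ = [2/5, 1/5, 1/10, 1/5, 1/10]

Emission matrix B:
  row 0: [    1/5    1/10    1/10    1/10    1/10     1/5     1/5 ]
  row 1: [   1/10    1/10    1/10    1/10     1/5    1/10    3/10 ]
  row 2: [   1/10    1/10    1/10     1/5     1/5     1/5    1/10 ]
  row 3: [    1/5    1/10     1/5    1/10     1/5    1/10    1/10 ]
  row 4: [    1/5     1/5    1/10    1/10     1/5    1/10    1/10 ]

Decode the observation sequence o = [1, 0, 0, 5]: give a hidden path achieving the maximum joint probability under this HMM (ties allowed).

t=0: δ = [4.000e-02, 2.000e-02, 1.000e-02, 2.000e-02, 2.000e-02]  (obs o_0=1)
t=1: δ = [1.600e-03, 4.000e-04, 1.200e-03, 1.600e-03, 2.400e-03]  ψ = [0, 0, 0, 4, 0]  (obs o_1=0)
t=2: δ = [6.400e-05, 4.800e-05, 7.200e-05, 1.920e-04, 9.600e-05]  ψ = [0, 2, 4, 4, 0]  (obs o_2=0)
t=3: δ = [7.680e-06, 2.880e-06, 1.536e-05, 3.840e-06, 3.840e-06]  ψ = [3, 2, 3, 4, 3]  (obs o_3=5)
backtrack: best end state = 2; path = [0, 4, 3, 2]

path = [0, 4, 3, 2]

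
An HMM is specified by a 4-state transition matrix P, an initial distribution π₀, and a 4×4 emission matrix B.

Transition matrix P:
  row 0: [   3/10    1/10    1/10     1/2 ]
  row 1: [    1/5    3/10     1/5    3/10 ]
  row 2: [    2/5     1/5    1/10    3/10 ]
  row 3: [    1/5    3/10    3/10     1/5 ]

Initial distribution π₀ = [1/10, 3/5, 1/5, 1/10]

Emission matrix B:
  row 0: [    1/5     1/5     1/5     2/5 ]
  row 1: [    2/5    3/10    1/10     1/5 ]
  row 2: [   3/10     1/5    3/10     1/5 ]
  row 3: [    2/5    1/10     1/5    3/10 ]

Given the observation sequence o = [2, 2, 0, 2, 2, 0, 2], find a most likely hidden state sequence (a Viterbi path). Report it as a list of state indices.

t=0: δ = [2.000e-02, 6.000e-02, 6.000e-02, 2.000e-02]  (obs o_0=2)
t=1: δ = [4.800e-03, 1.800e-03, 3.600e-03, 3.600e-03]  ψ = [2, 1, 1, 1]  (obs o_1=2)
t=2: δ = [2.880e-04, 4.320e-04, 3.240e-04, 9.600e-04]  ψ = [0, 3, 3, 0]  (obs o_2=0)
t=3: δ = [3.840e-05, 2.880e-05, 8.640e-05, 3.840e-05]  ψ = [3, 3, 3, 3]  (obs o_3=2)
t=4: δ = [6.912e-06, 1.728e-06, 3.456e-06, 5.184e-06]  ψ = [2, 2, 3, 2]  (obs o_4=2)
t=5: δ = [4.147e-07, 6.221e-07, 4.666e-07, 1.382e-06]  ψ = [0, 3, 3, 0]  (obs o_5=0)
t=6: δ = [5.530e-08, 4.147e-08, 1.244e-07, 5.530e-08]  ψ = [3, 3, 3, 3]  (obs o_6=2)
backtrack: best end state = 2; path = [2, 0, 3, 2, 0, 3, 2]

path = [2, 0, 3, 2, 0, 3, 2]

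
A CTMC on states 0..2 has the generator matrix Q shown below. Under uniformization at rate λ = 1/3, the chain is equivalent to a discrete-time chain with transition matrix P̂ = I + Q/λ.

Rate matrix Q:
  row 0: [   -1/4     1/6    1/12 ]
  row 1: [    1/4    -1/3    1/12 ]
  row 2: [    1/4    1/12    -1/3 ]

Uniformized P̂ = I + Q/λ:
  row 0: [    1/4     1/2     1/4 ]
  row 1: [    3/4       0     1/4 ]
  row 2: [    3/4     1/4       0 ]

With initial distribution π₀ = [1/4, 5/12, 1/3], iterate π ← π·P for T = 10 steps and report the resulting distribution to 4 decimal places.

t=0: π = [0.2500, 0.4167, 0.3333]
t=1: π = [0.6250, 0.2083, 0.1667]
t=2: π = [0.4375, 0.3542, 0.2083]
t=3: π = [0.5313, 0.2708, 0.1979]
t=4: π = [0.4844, 0.3151, 0.2005]
t=5: π = [0.5078, 0.2923, 0.1999]
t=6: π = [0.4961, 0.3039, 0.2000]
t=7: π = [0.5020, 0.2981, 0.2000]
t=8: π = [0.4990, 0.3010, 0.2000]
t=9: π = [0.5005, 0.2995, 0.2000]
t=10: π = [0.4998, 0.3002, 0.2000]

π = [0.4998, 0.3002, 0.2000]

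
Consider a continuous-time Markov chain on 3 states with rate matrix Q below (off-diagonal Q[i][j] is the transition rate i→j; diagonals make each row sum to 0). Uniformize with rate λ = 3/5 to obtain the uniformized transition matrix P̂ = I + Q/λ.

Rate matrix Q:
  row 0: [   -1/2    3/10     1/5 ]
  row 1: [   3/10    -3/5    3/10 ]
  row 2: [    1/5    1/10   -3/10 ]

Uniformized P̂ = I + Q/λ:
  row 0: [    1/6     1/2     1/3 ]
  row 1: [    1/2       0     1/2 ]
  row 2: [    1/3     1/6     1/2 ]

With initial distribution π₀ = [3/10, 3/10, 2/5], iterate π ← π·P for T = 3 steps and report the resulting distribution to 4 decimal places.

π = [0.3213, 0.2310, 0.4477]

t=0: π = [0.3000, 0.3000, 0.4000]
t=1: π = [0.3333, 0.2167, 0.4500]
t=2: π = [0.3139, 0.2417, 0.4444]
t=3: π = [0.3213, 0.2310, 0.4477]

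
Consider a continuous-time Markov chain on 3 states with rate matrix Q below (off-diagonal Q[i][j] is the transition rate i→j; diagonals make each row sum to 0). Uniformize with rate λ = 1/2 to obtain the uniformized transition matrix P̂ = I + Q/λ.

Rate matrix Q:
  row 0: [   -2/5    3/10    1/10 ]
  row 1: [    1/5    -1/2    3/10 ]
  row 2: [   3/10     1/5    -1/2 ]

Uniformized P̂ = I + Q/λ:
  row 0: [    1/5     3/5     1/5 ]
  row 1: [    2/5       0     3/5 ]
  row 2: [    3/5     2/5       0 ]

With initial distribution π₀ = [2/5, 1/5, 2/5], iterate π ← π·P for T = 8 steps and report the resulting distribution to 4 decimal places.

π = [0.3801, 0.3402, 0.2797]

t=0: π = [0.4000, 0.2000, 0.4000]
t=1: π = [0.4000, 0.4000, 0.2000]
t=2: π = [0.3600, 0.3200, 0.3200]
t=3: π = [0.3920, 0.3440, 0.2640]
t=4: π = [0.3744, 0.3408, 0.2848]
t=5: π = [0.3821, 0.3386, 0.2794]
t=6: π = [0.3795, 0.3410, 0.2796]
t=7: π = [0.3800, 0.3395, 0.2805]
t=8: π = [0.3801, 0.3402, 0.2797]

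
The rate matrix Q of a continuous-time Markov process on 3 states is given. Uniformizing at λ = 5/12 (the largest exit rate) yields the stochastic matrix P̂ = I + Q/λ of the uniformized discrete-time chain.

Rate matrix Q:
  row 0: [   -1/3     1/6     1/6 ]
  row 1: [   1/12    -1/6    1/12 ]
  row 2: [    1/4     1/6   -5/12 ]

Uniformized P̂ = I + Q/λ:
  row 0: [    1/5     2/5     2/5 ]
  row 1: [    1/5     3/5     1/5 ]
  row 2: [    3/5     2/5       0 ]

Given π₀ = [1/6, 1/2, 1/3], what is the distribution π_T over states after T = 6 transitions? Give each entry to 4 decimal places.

π = [0.2852, 0.5000, 0.2148]

t=0: π = [0.1667, 0.5000, 0.3333]
t=1: π = [0.3333, 0.5000, 0.1667]
t=2: π = [0.2667, 0.5000, 0.2333]
t=3: π = [0.2933, 0.5000, 0.2067]
t=4: π = [0.2827, 0.5000, 0.2173]
t=5: π = [0.2869, 0.5000, 0.2131]
t=6: π = [0.2852, 0.5000, 0.2148]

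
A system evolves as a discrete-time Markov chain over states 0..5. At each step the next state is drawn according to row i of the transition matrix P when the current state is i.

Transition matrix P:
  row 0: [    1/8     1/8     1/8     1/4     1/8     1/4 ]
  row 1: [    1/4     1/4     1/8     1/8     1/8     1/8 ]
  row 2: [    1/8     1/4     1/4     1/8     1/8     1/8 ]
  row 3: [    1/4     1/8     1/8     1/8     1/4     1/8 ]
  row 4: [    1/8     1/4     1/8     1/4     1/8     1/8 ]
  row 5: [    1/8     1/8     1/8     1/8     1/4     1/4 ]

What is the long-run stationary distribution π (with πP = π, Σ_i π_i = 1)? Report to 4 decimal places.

π = [0.1693, 0.1871, 0.1429, 0.1670, 0.1668, 0.1670]

Balance equations π_j = Σ_i π_i·P[i][j]:
  π_0 = 1/8·π_0 + 1/4·π_1 + 1/8·π_2 + 1/4·π_3 + 1/8·π_4 + 1/8·π_5
  π_1 = 1/8·π_0 + 1/4·π_1 + 1/4·π_2 + 1/8·π_3 + 1/4·π_4 + 1/8·π_5
  π_2 = 1/8·π_0 + 1/8·π_1 + 1/4·π_2 + 1/8·π_3 + 1/8·π_4 + 1/8·π_5
  π_3 = 1/4·π_0 + 1/8·π_1 + 1/8·π_2 + 1/8·π_3 + 1/4·π_4 + 1/8·π_5
  π_4 = 1/8·π_0 + 1/8·π_1 + 1/8·π_2 + 1/4·π_3 + 1/8·π_4 + 1/4·π_5
  normalize: π_0 + π_1 + π_2 + π_3 + π_4 + π_5 = 1
Solving the linear system gives exactly π = [685/4047, 5300/28329, 1/7, 83/497, 4724/28329, 676/4047].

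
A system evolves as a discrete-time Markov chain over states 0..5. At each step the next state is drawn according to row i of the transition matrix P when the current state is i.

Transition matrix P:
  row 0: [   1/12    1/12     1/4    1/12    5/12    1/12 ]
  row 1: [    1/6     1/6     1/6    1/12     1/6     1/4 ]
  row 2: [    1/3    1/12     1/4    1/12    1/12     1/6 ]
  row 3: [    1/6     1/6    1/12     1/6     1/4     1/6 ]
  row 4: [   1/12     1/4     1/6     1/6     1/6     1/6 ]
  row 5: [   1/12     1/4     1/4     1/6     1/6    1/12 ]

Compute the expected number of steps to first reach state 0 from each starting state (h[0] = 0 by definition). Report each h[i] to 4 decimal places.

First-step conditioning: h[0] = 0; for i ≠ 0, h[i] = 1 + Σ_k P[i][k]·h[k].
  h[1] = 1 + 1/6·h[1] + 1/6·h[2] + 1/12·h[3] + 1/6·h[4] + 1/4·h[5]
  h[2] = 1 + 1/12·h[1] + 1/4·h[2] + 1/12·h[3] + 1/12·h[4] + 1/6·h[5]
  h[3] = 1 + 1/6·h[1] + 1/12·h[2] + 1/6·h[3] + 1/4·h[4] + 1/6·h[5]
  h[4] = 1 + 1/4·h[1] + 1/6·h[2] + 1/6·h[3] + 1/6·h[4] + 1/6·h[5]
  h[5] = 1 + 1/4·h[1] + 1/4·h[2] + 1/6·h[3] + 1/6·h[4] + 1/12·h[5]
Solving the 5×5 linear system over states ≠ 0 gives exactly h = [0, 244932/41483, 197304/41483, 249732/41483, 264540/41483, 259368/41483] (h[0] = 0 is the target).

h = [0.0000, 5.9044, 4.7563, 6.0201, 6.3771, 6.2524]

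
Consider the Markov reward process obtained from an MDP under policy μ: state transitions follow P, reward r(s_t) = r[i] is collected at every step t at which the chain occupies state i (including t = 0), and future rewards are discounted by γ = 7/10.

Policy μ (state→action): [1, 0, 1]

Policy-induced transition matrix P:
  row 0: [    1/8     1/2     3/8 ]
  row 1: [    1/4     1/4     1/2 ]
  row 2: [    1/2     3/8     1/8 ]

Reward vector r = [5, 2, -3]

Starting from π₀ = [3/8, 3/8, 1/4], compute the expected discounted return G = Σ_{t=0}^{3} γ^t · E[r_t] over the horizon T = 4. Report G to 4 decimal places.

G = 3.6033

t=0: π = [0.3750, 0.3750, 0.2500], E[r] = 1.8750, γ^t·E[r] = 1.875000, running G = 1.875000
t=1: π = [0.2656, 0.3750, 0.3594], E[r] = 1.0000, γ^t·E[r] = 0.700000, running G = 2.575000
t=2: π = [0.3066, 0.3613, 0.3320], E[r] = 1.2598, γ^t·E[r] = 0.617285, running G = 3.192285
t=3: π = [0.2947, 0.3682, 0.3372], E[r] = 1.1982, γ^t·E[r] = 0.410997, running G = 3.603282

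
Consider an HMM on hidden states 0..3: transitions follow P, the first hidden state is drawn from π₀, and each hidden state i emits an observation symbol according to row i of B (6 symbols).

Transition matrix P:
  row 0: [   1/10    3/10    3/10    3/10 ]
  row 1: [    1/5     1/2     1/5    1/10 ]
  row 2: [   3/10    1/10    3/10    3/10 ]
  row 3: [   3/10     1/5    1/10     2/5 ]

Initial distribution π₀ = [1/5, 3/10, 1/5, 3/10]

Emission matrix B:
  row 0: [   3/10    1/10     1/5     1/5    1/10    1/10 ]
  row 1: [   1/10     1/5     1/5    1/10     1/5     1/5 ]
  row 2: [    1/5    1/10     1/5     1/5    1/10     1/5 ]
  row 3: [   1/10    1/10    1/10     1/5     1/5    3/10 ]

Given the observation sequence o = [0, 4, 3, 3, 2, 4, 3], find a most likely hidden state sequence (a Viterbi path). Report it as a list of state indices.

t=0: δ = [6.000e-02, 3.000e-02, 4.000e-02, 3.000e-02]  (obs o_0=0)
t=1: δ = [1.200e-03, 3.600e-03, 1.800e-03, 3.600e-03]  ψ = [2, 0, 0, 0]  (obs o_1=4)
t=2: δ = [2.160e-04, 1.800e-04, 1.440e-04, 2.880e-04]  ψ = [3, 1, 1, 3]  (obs o_2=3)
t=3: δ = [1.728e-05, 9.000e-06, 1.296e-05, 2.304e-05]  ψ = [3, 1, 0, 3]  (obs o_3=3)
t=4: δ = [1.382e-06, 1.037e-06, 1.037e-06, 9.216e-07]  ψ = [3, 0, 0, 3]  (obs o_4=2)
t=5: δ = [3.110e-08, 1.037e-07, 4.147e-08, 8.294e-08]  ψ = [2, 1, 0, 0]  (obs o_5=4)
t=6: δ = [4.977e-09, 5.184e-09, 4.147e-09, 6.636e-09]  ψ = [3, 1, 1, 3]  (obs o_6=3)
backtrack: best end state = 3; path = [0, 3, 3, 3, 0, 3, 3]

path = [0, 3, 3, 3, 0, 3, 3]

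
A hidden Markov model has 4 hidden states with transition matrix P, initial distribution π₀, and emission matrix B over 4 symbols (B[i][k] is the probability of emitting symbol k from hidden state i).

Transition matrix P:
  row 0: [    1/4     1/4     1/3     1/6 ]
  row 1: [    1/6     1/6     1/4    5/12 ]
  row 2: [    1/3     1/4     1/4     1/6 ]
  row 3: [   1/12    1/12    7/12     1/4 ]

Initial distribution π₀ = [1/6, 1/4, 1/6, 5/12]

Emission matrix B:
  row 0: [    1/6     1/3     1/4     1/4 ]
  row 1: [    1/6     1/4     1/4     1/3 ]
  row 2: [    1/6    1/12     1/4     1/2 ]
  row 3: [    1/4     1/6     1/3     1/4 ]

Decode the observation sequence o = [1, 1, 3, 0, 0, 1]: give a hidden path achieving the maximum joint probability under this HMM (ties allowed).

path = [1, 3, 2, 3, 2, 0]

t=0: δ = [5.556e-02, 6.250e-02, 1.389e-02, 6.944e-02]  (obs o_0=1)
t=1: δ = [4.630e-03, 3.472e-03, 3.376e-03, 4.340e-03]  ψ = [0, 0, 3, 1]  (obs o_1=1)
t=2: δ = [2.894e-04, 3.858e-04, 1.266e-03, 3.617e-04]  ψ = [0, 0, 3, 1]  (obs o_2=3)
t=3: δ = [7.033e-05, 5.275e-05, 5.275e-05, 5.275e-05]  ψ = [2, 2, 2, 2]  (obs o_3=0)
t=4: δ = [2.930e-06, 2.930e-06, 5.128e-06, 5.494e-06]  ψ = [0, 0, 3, 1]  (obs o_4=0)
t=5: δ = [5.698e-07, 3.205e-07, 2.671e-07, 2.289e-07]  ψ = [2, 2, 3, 3]  (obs o_5=1)
backtrack: best end state = 0; path = [1, 3, 2, 3, 2, 0]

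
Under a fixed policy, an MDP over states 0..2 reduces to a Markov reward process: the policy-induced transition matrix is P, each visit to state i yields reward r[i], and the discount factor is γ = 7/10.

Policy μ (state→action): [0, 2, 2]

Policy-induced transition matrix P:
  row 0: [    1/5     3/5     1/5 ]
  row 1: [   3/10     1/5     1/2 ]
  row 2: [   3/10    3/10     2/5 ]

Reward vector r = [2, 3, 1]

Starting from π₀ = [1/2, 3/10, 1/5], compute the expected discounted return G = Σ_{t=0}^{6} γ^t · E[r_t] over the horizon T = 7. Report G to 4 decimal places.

t=0: π = [0.5000, 0.3000, 0.2000], E[r] = 2.1000, γ^t·E[r] = 2.100000, running G = 2.100000
t=1: π = [0.2500, 0.4200, 0.3300], E[r] = 2.0900, γ^t·E[r] = 1.463000, running G = 3.563000
t=2: π = [0.2750, 0.3330, 0.3920], E[r] = 1.9410, γ^t·E[r] = 0.951090, running G = 4.514090
t=3: π = [0.2725, 0.3492, 0.3783], E[r] = 1.9709, γ^t·E[r] = 0.676019, running G = 5.190109
t=4: π = [0.2728, 0.3468, 0.3804], E[r] = 1.9664, γ^t·E[r] = 0.472135, running G = 5.662244
t=5: π = [0.2727, 0.3471, 0.3801], E[r] = 1.9670, γ^t·E[r] = 0.330595, running G = 5.992839
t=6: π = [0.2727, 0.3471, 0.3802], E[r] = 1.9669, γ^t·E[r] = 0.231408, running G = 6.224247

G = 6.2242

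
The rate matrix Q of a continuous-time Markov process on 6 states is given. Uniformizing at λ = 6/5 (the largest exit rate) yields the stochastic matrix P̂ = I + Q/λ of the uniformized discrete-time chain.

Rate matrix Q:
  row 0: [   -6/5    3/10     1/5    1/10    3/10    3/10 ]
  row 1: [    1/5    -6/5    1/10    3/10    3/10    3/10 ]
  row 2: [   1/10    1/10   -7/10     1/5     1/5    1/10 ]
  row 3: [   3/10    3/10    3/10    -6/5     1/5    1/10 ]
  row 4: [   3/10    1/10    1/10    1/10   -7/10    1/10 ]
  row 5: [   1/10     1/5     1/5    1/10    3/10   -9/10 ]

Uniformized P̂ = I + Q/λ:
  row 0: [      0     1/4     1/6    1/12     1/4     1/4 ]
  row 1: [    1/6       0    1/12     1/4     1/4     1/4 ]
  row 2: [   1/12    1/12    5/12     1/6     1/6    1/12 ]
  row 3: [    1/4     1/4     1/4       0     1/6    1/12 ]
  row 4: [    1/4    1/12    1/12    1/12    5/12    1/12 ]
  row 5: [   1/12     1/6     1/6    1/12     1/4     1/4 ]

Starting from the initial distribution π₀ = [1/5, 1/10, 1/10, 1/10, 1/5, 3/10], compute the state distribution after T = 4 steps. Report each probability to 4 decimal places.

π = [0.1454, 0.1280, 0.1898, 0.1116, 0.2701, 0.1551]

t=0: π = [0.2000, 0.1000, 0.1000, 0.1000, 0.2000, 0.3000]
t=1: π = [0.1250, 0.1500, 0.1750, 0.1000, 0.2667, 0.1833]
t=2: π = [0.1465, 0.1236, 0.1840, 0.1146, 0.2715, 0.1597]
t=3: π = [0.1458, 0.1299, 0.1893, 0.1097, 0.2704, 0.1550]
t=4: π = [0.1454, 0.1280, 0.1898, 0.1116, 0.2701, 0.1551]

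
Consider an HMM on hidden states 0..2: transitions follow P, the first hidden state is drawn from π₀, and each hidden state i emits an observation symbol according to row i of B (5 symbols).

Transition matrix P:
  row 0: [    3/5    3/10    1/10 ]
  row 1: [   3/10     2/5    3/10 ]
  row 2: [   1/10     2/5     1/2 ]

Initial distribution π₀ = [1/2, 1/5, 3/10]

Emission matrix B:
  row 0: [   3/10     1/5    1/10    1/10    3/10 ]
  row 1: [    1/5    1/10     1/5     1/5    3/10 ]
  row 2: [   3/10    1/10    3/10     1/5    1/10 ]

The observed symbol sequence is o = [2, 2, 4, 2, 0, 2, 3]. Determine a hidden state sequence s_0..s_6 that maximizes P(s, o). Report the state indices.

path = [2, 2, 1, 2, 2, 2, 2]

t=0: δ = [5.000e-02, 4.000e-02, 9.000e-02]  (obs o_0=2)
t=1: δ = [3.000e-03, 7.200e-03, 1.350e-02]  ψ = [0, 2, 2]  (obs o_1=2)
t=2: δ = [6.480e-04, 1.620e-03, 6.750e-04]  ψ = [1, 2, 2]  (obs o_2=4)
t=3: δ = [4.860e-05, 1.296e-04, 1.458e-04]  ψ = [1, 1, 1]  (obs o_3=2)
t=4: δ = [1.166e-05, 1.166e-05, 2.187e-05]  ψ = [1, 2, 2]  (obs o_4=0)
t=5: δ = [6.998e-07, 1.750e-06, 3.281e-06]  ψ = [0, 2, 2]  (obs o_5=2)
t=6: δ = [5.249e-08, 2.624e-07, 3.280e-07]  ψ = [1, 2, 2]  (obs o_6=3)
backtrack: best end state = 2; path = [2, 2, 1, 2, 2, 2, 2]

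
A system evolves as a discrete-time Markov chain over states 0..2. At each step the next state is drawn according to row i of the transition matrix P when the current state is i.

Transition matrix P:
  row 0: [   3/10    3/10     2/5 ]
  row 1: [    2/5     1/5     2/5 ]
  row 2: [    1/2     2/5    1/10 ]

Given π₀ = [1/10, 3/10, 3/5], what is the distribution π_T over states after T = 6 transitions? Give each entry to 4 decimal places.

t=0: π = [0.1000, 0.3000, 0.6000]
t=1: π = [0.4500, 0.3300, 0.2200]
t=2: π = [0.3770, 0.2890, 0.3340]
t=3: π = [0.3957, 0.3045, 0.2998]
t=4: π = [0.3904, 0.2995, 0.3101]
t=5: π = [0.3920, 0.3011, 0.3070]
t=6: π = [0.3915, 0.3006, 0.3079]

π = [0.3915, 0.3006, 0.3079]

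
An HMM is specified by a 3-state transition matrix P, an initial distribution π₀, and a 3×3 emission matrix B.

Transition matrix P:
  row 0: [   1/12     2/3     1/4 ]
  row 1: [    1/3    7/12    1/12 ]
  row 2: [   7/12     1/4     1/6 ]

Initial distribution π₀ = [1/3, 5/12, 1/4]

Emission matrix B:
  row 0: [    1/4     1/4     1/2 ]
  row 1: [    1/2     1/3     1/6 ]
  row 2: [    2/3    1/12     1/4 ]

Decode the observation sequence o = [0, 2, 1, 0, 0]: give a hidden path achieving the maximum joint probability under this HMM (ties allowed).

t=0: δ = [8.333e-02, 2.083e-01, 1.667e-01]  (obs o_0=0)
t=1: δ = [4.861e-02, 2.025e-02, 6.944e-03]  ψ = [2, 1, 2]  (obs o_1=2)
t=2: δ = [1.688e-03, 1.080e-02, 1.013e-03]  ψ = [1, 0, 0]  (obs o_2=1)
t=3: δ = [9.002e-04, 3.151e-03, 6.001e-04]  ψ = [1, 1, 1]  (obs o_3=0)
t=4: δ = [2.626e-04, 9.190e-04, 1.750e-04]  ψ = [1, 1, 1]  (obs o_4=0)
backtrack: best end state = 1; path = [2, 0, 1, 1, 1]

path = [2, 0, 1, 1, 1]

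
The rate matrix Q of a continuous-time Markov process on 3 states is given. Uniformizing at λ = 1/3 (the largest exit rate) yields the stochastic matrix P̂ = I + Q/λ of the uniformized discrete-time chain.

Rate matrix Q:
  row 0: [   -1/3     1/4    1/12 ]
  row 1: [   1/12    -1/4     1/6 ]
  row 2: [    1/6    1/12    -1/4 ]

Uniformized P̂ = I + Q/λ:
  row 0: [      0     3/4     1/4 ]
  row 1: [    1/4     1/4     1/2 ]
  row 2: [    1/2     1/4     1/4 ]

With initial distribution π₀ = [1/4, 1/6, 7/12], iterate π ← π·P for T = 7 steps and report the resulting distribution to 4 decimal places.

π = [0.2691, 0.3848, 0.3460]

t=0: π = [0.2500, 0.1667, 0.5833]
t=1: π = [0.3333, 0.3750, 0.2917]
t=2: π = [0.2396, 0.4167, 0.3438]
t=3: π = [0.2760, 0.3698, 0.3542]
t=4: π = [0.2695, 0.3880, 0.3424]
t=5: π = [0.2682, 0.3848, 0.3470]
t=6: π = [0.2697, 0.3841, 0.3462]
t=7: π = [0.2691, 0.3848, 0.3460]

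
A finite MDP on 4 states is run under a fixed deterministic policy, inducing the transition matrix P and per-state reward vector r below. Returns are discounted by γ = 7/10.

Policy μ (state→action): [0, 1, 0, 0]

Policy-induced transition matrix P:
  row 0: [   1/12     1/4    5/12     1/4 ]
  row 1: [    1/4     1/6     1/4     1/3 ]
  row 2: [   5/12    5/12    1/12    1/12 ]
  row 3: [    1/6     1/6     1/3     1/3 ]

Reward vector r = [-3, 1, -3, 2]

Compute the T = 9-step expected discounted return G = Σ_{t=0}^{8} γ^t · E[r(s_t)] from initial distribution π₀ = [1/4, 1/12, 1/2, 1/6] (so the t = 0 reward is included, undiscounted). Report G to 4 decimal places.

t=0: π = [0.2500, 0.0833, 0.5000, 0.1667], E[r] = -1.8333, γ^t·E[r] = -1.833333, running G = -1.833333
t=1: π = [0.2778, 0.3125, 0.2222, 0.1875], E[r] = -0.8125, γ^t·E[r] = -0.568750, running G = -2.402083
t=2: π = [0.2251, 0.2454, 0.2749, 0.2546], E[r] = -0.7454, γ^t·E[r] = -0.365231, running G = -2.767315
t=3: π = [0.2371, 0.2541, 0.2629, 0.2459], E[r] = -0.7541, γ^t·E[r] = -0.258673, running G = -3.025987
t=4: π = [0.2338, 0.2522, 0.2662, 0.2478], E[r] = -0.7522, γ^t·E[r] = -0.180592, running G = -3.206580
t=5: π = [0.2347, 0.2527, 0.2653, 0.2473], E[r] = -0.7527, γ^t·E[r] = -0.126506, running G = -3.333085
t=6: π = [0.2345, 0.2525, 0.2655, 0.2475], E[r] = -0.7525, γ^t·E[r] = -0.088536, running G = -3.421621
t=7: π = [0.2346, 0.2526, 0.2654, 0.2474], E[r] = -0.7526, γ^t·E[r] = -0.061979, running G = -3.483600
t=8: π = [0.2345, 0.2526, 0.2655, 0.2474], E[r] = -0.7526, γ^t·E[r] = -0.043384, running G = -3.526984

G = -3.5270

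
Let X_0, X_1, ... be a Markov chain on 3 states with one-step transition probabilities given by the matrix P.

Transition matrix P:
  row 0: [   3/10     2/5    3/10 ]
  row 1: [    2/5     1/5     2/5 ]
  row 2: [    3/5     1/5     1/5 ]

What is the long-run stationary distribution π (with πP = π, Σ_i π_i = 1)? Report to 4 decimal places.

Balance equations π_j = Σ_i π_i·P[i][j]:
  π_0 = 3/10·π_0 + 2/5·π_1 + 3/5·π_2
  π_1 = 2/5·π_0 + 1/5·π_1 + 1/5·π_2
  normalize: π_0 + π_1 + π_2 = 1
Solving the linear system gives exactly π = [28/67, 19/67, 20/67].

π = [0.4179, 0.2836, 0.2985]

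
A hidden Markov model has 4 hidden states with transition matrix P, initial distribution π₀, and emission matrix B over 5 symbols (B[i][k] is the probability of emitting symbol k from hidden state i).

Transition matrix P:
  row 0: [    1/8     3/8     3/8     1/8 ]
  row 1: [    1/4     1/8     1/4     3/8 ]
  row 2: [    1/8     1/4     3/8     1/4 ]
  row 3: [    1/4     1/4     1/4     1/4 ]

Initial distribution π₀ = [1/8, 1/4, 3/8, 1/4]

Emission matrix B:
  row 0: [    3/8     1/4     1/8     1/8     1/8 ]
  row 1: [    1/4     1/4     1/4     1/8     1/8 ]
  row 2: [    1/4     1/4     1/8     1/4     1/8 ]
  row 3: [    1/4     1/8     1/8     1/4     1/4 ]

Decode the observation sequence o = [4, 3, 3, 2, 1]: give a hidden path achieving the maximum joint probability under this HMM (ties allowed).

path = [2, 2, 2, 2, 2]

t=0: δ = [1.562e-02, 3.125e-02, 4.688e-02, 6.250e-02]  (obs o_0=4)
t=1: δ = [1.953e-03, 1.953e-03, 4.395e-03, 3.906e-03]  ψ = [3, 3, 2, 3]  (obs o_1=3)
t=2: δ = [1.221e-04, 1.373e-04, 4.120e-04, 2.747e-04]  ψ = [3, 2, 2, 2]  (obs o_2=3)
t=3: δ = [8.583e-06, 2.575e-05, 1.931e-05, 1.287e-05]  ψ = [3, 2, 2, 2]  (obs o_3=2)
t=4: δ = [1.609e-06, 1.207e-06, 1.810e-06, 1.207e-06]  ψ = [1, 2, 2, 1]  (obs o_4=1)
backtrack: best end state = 2; path = [2, 2, 2, 2, 2]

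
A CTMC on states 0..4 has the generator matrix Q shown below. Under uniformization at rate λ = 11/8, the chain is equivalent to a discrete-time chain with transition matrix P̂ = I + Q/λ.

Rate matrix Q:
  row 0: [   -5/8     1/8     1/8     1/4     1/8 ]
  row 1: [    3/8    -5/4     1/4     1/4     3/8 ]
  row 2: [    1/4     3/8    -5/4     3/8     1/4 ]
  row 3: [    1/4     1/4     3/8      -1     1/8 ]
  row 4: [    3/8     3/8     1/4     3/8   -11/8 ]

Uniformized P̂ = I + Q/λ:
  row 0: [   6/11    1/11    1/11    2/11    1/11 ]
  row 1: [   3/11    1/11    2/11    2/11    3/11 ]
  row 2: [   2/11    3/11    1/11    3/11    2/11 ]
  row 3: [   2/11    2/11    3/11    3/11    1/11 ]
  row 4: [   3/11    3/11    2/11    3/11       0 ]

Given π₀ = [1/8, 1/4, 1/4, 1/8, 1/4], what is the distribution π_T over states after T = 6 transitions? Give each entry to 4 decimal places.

π = [0.3265, 0.1630, 0.1585, 0.2282, 0.1237]

t=0: π = [0.1250, 0.2500, 0.2500, 0.1250, 0.2500]
t=1: π = [0.2727, 0.1932, 0.1591, 0.2386, 0.1364]
t=2: π = [0.3110, 0.1663, 0.1643, 0.2304, 0.1281]
t=3: π = [0.3217, 0.1650, 0.1596, 0.2293, 0.1244]
t=4: π = [0.3251, 0.1634, 0.1589, 0.2285, 0.1241]
t=5: π = [0.3262, 0.1631, 0.1586, 0.2283, 0.1238]
t=6: π = [0.3265, 0.1630, 0.1585, 0.2282, 0.1237]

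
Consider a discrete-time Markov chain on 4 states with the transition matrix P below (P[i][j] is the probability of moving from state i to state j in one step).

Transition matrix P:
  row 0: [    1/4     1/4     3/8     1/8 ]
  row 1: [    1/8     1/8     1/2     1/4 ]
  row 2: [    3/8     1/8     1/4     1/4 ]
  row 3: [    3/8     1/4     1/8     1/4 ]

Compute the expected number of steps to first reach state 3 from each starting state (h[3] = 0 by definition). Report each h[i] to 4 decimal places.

h = [5.2063, 4.5714, 4.6984, 0.0000]

First-step conditioning: h[3] = 0; for i ≠ 3, h[i] = 1 + Σ_k P[i][k]·h[k].
  h[0] = 1 + 1/4·h[0] + 1/4·h[1] + 3/8·h[2]
  h[1] = 1 + 1/8·h[0] + 1/8·h[1] + 1/2·h[2]
  h[2] = 1 + 3/8·h[0] + 1/8·h[1] + 1/4·h[2]
Solving the 3×3 linear system over states ≠ 3 gives exactly h = [328/63, 32/7, 296/63, 0] (h[3] = 0 is the target).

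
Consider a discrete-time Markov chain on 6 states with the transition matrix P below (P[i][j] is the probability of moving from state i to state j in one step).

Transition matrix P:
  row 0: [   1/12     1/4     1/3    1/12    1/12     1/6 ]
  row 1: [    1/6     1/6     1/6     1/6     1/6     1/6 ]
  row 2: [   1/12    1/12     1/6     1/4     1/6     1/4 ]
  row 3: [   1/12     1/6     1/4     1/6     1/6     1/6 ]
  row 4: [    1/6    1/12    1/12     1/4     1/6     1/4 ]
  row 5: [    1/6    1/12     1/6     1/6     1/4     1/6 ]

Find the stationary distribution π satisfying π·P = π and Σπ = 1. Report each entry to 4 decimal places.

π = [0.1250, 0.1306, 0.1886, 0.1864, 0.1726, 0.1968]

Balance equations π_j = Σ_i π_i·P[i][j]:
  π_0 = 1/12·π_0 + 1/6·π_1 + 1/12·π_2 + 1/12·π_3 + 1/6·π_4 + 1/6·π_5
  π_1 = 1/4·π_0 + 1/6·π_1 + 1/12·π_2 + 1/6·π_3 + 1/12·π_4 + 1/12·π_5
  π_2 = 1/3·π_0 + 1/6·π_1 + 1/6·π_2 + 1/4·π_3 + 1/12·π_4 + 1/6·π_5
  π_3 = 1/12·π_0 + 1/6·π_1 + 1/4·π_2 + 1/6·π_3 + 1/4·π_4 + 1/6·π_5
  π_4 = 1/12·π_0 + 1/6·π_1 + 1/6·π_2 + 1/6·π_3 + 1/6·π_4 + 1/4·π_5
  normalize: π_0 + π_1 + π_2 + π_3 + π_4 + π_5 = 1
Solving the linear system gives exactly π = [1/8, 1943/14880, 2807/14880, 2773/14880, 2569/14880, 61/310].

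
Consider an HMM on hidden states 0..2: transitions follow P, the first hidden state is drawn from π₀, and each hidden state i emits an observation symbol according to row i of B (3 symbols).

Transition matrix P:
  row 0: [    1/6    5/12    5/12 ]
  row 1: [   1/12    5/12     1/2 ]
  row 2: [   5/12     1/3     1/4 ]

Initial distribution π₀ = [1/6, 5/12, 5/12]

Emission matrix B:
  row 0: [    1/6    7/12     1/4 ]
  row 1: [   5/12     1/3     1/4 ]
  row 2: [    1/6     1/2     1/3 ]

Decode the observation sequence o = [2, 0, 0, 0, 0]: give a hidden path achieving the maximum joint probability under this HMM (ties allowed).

t=0: δ = [4.167e-02, 1.042e-01, 1.389e-01]  (obs o_0=2)
t=1: δ = [9.645e-03, 1.929e-02, 8.681e-03]  ψ = [2, 2, 1]  (obs o_1=0)
t=2: δ = [6.028e-04, 3.349e-03, 1.608e-03]  ψ = [2, 1, 1]  (obs o_2=0)
t=3: δ = [1.116e-04, 5.814e-04, 2.791e-04]  ψ = [2, 1, 1]  (obs o_3=0)
t=4: δ = [1.938e-05, 1.009e-04, 4.845e-05]  ψ = [2, 1, 1]  (obs o_4=0)
backtrack: best end state = 1; path = [2, 1, 1, 1, 1]

path = [2, 1, 1, 1, 1]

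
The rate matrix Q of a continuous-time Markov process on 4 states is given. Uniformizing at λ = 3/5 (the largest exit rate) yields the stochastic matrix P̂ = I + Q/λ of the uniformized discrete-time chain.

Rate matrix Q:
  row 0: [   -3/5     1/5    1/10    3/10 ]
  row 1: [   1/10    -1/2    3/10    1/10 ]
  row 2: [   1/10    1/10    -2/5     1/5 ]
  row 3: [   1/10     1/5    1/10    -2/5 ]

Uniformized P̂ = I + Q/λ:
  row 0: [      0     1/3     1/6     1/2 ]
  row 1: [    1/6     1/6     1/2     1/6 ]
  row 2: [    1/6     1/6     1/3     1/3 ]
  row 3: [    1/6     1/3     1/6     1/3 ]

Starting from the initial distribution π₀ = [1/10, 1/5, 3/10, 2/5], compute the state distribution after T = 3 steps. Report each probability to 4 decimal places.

t=0: π = [0.1000, 0.2000, 0.3000, 0.4000]
t=1: π = [0.1500, 0.2500, 0.2833, 0.3167]
t=2: π = [0.1417, 0.2444, 0.2972, 0.3167]
t=3: π = [0.1431, 0.2431, 0.2977, 0.3162]

π = [0.1431, 0.2431, 0.2977, 0.3162]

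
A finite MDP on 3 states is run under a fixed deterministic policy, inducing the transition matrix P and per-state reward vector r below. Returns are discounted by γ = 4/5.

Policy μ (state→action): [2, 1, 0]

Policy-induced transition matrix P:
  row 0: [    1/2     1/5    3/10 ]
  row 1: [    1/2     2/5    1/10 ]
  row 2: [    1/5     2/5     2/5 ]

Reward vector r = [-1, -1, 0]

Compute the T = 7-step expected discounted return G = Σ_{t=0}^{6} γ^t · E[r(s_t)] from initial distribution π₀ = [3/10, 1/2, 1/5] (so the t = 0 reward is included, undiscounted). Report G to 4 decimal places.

t=0: π = [0.3000, 0.5000, 0.2000], E[r] = -0.8000, γ^t·E[r] = -0.800000, running G = -0.800000
t=1: π = [0.4400, 0.3400, 0.2200], E[r] = -0.7800, γ^t·E[r] = -0.624000, running G = -1.424000
t=2: π = [0.4340, 0.3120, 0.2540], E[r] = -0.7460, γ^t·E[r] = -0.477440, running G = -1.901440
t=3: π = [0.4238, 0.3132, 0.2630], E[r] = -0.7370, γ^t·E[r] = -0.377344, running G = -2.278784
t=4: π = [0.4211, 0.3152, 0.2637], E[r] = -0.7363, γ^t·E[r] = -0.301605, running G = -2.580389
t=5: π = [0.4209, 0.3158, 0.2633], E[r] = -0.7367, γ^t·E[r] = -0.241396, running G = -2.821785
t=6: π = [0.4210, 0.3158, 0.2632], E[r] = -0.7368, γ^t·E[r] = -0.193154, running G = -3.014939

G = -3.0149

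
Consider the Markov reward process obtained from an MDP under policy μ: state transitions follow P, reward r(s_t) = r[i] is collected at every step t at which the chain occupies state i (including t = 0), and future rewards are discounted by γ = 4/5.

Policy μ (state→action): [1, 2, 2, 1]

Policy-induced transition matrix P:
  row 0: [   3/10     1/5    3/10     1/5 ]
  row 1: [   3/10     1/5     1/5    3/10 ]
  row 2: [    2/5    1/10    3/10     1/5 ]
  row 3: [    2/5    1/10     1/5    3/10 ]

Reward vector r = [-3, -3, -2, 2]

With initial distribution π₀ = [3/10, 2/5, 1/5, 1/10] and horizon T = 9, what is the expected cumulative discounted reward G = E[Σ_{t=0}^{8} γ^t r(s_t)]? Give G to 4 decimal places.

G = -7.3971

t=0: π = [0.3000, 0.4000, 0.2000, 0.1000], E[r] = -2.3000, γ^t·E[r] = -2.300000, running G = -2.300000
t=1: π = [0.3300, 0.1700, 0.2500, 0.2500], E[r] = -1.5000, γ^t·E[r] = -1.200000, running G = -3.500000
t=2: π = [0.3500, 0.1500, 0.2580, 0.2420], E[r] = -1.5320, γ^t·E[r] = -0.980480, running G = -4.480480
t=3: π = [0.3500, 0.1500, 0.2608, 0.2392], E[r] = -1.5432, γ^t·E[r] = -0.790118, running G = -5.270598
t=4: π = [0.3500, 0.1500, 0.2611, 0.2389], E[r] = -1.5443, γ^t·E[r] = -0.632553, running G = -5.903152
t=5: π = [0.3500, 0.1500, 0.2611, 0.2389], E[r] = -1.5444, γ^t·E[r] = -0.506079, running G = -6.409231
t=6: π = [0.3500, 0.1500, 0.2611, 0.2389], E[r] = -1.5444, γ^t·E[r] = -0.404867, running G = -6.814098
t=7: π = [0.3500, 0.1500, 0.2611, 0.2389], E[r] = -1.5444, γ^t·E[r] = -0.323893, running G = -7.137991
t=8: π = [0.3500, 0.1500, 0.2611, 0.2389], E[r] = -1.5444, γ^t·E[r] = -0.259115, running G = -7.397106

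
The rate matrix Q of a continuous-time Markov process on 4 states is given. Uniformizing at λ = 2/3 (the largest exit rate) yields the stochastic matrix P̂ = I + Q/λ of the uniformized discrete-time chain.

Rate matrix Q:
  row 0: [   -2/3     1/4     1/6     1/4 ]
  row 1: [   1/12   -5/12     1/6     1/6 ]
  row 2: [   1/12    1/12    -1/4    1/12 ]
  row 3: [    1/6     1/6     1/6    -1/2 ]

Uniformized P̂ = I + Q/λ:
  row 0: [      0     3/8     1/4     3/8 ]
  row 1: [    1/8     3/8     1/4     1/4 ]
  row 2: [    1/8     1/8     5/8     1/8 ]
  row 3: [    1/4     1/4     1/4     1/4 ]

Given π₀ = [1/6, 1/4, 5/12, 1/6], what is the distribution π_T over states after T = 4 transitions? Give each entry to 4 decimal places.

t=0: π = [0.1667, 0.2500, 0.4167, 0.1667]
t=1: π = [0.1250, 0.2500, 0.4063, 0.2188]
t=2: π = [0.1367, 0.2461, 0.4023, 0.2148]
t=3: π = [0.1348, 0.2476, 0.4009, 0.2168]
t=4: π = [0.1353, 0.2477, 0.4003, 0.2167]

π = [0.1353, 0.2477, 0.4003, 0.2167]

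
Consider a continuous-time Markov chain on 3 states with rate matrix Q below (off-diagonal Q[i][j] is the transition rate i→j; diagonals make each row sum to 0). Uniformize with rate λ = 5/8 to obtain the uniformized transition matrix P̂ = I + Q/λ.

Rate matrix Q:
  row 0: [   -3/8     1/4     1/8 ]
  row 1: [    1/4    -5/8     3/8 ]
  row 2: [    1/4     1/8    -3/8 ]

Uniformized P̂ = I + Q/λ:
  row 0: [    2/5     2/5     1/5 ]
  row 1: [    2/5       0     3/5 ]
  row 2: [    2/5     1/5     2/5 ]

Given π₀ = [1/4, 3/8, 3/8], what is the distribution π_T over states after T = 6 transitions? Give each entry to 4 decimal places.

π = [0.4000, 0.2334, 0.3666]

t=0: π = [0.2500, 0.3750, 0.3750]
t=1: π = [0.4000, 0.1750, 0.4250]
t=2: π = [0.4000, 0.2450, 0.3550]
t=3: π = [0.4000, 0.2310, 0.3690]
t=4: π = [0.4000, 0.2338, 0.3662]
t=5: π = [0.4000, 0.2332, 0.3668]
t=6: π = [0.4000, 0.2334, 0.3666]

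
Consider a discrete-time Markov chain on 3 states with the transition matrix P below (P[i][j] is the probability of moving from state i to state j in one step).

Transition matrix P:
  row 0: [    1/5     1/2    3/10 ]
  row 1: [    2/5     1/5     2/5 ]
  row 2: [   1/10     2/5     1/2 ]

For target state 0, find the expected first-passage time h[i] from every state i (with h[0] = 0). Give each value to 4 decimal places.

First-step conditioning: h[0] = 0; for i ≠ 0, h[i] = 1 + Σ_k P[i][k]·h[k].
  h[1] = 1 + 1/5·h[1] + 2/5·h[2]
  h[2] = 1 + 2/5·h[1] + 1/2·h[2]
Solving the 2×2 linear system over states ≠ 0 gives exactly h = [0, 15/4, 5] (h[0] = 0 is the target).

h = [0.0000, 3.7500, 5.0000]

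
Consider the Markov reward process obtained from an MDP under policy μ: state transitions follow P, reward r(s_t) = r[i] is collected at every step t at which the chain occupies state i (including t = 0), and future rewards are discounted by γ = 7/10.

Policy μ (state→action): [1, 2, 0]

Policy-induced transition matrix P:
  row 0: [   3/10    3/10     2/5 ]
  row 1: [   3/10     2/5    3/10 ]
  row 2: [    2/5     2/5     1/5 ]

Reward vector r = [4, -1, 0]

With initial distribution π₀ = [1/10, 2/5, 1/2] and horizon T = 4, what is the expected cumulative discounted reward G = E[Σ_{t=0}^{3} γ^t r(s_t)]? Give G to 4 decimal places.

G = 1.4951

t=0: π = [0.1000, 0.4000, 0.5000], E[r] = 0.0000, γ^t·E[r] = 0.000000, running G = 0.000000
t=1: π = [0.3500, 0.3900, 0.2600], E[r] = 1.0100, γ^t·E[r] = 0.707000, running G = 0.707000
t=2: π = [0.3260, 0.3650, 0.3090], E[r] = 0.9390, γ^t·E[r] = 0.460110, running G = 1.167110
t=3: π = [0.3309, 0.3674, 0.3017], E[r] = 0.9562, γ^t·E[r] = 0.327977, running G = 1.495087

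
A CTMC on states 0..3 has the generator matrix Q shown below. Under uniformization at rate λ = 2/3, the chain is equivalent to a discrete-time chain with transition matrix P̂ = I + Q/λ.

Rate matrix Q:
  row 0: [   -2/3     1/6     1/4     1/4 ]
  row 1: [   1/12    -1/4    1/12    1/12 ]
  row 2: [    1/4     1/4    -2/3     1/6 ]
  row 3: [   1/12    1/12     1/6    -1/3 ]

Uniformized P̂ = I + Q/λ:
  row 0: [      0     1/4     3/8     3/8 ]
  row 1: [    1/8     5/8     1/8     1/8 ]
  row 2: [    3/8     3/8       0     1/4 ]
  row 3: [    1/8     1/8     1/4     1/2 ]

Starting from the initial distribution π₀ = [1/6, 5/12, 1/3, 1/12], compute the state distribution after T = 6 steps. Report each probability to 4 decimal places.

t=0: π = [0.1667, 0.4167, 0.3333, 0.0833]
t=1: π = [0.1875, 0.4375, 0.1354, 0.2396]
t=2: π = [0.1354, 0.4010, 0.1849, 0.2786]
t=3: π = [0.1543, 0.3887, 0.1706, 0.2865]
t=4: π = [0.1484, 0.3813, 0.1781, 0.2923]
t=5: π = [0.1510, 0.3787, 0.1764, 0.2940]
t=6: π = [0.1502, 0.3773, 0.1774, 0.2950]

π = [0.1502, 0.3773, 0.1774, 0.2950]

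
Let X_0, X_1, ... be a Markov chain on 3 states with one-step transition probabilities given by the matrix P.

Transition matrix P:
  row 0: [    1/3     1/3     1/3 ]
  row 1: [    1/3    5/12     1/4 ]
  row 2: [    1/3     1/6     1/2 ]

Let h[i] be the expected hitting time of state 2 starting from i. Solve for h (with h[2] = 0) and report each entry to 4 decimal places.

h = [3.3000, 3.6000, 0.0000]

First-step conditioning: h[2] = 0; for i ≠ 2, h[i] = 1 + Σ_k P[i][k]·h[k].
  h[0] = 1 + 1/3·h[0] + 1/3·h[1]
  h[1] = 1 + 1/3·h[0] + 5/12·h[1]
Solving the 2×2 linear system over states ≠ 2 gives exactly h = [33/10, 18/5, 0] (h[2] = 0 is the target).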